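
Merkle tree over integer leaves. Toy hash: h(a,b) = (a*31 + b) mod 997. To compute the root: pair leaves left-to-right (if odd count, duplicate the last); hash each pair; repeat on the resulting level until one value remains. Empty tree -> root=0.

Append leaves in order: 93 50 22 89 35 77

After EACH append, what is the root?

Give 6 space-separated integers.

Answer: 93 939 900 967 15 362

Derivation:
After append 93 (leaves=[93]):
  L0: [93]
  root=93
After append 50 (leaves=[93, 50]):
  L0: [93, 50]
  L1: h(93,50)=(93*31+50)%997=939 -> [939]
  root=939
After append 22 (leaves=[93, 50, 22]):
  L0: [93, 50, 22]
  L1: h(93,50)=(93*31+50)%997=939 h(22,22)=(22*31+22)%997=704 -> [939, 704]
  L2: h(939,704)=(939*31+704)%997=900 -> [900]
  root=900
After append 89 (leaves=[93, 50, 22, 89]):
  L0: [93, 50, 22, 89]
  L1: h(93,50)=(93*31+50)%997=939 h(22,89)=(22*31+89)%997=771 -> [939, 771]
  L2: h(939,771)=(939*31+771)%997=967 -> [967]
  root=967
After append 35 (leaves=[93, 50, 22, 89, 35]):
  L0: [93, 50, 22, 89, 35]
  L1: h(93,50)=(93*31+50)%997=939 h(22,89)=(22*31+89)%997=771 h(35,35)=(35*31+35)%997=123 -> [939, 771, 123]
  L2: h(939,771)=(939*31+771)%997=967 h(123,123)=(123*31+123)%997=945 -> [967, 945]
  L3: h(967,945)=(967*31+945)%997=15 -> [15]
  root=15
After append 77 (leaves=[93, 50, 22, 89, 35, 77]):
  L0: [93, 50, 22, 89, 35, 77]
  L1: h(93,50)=(93*31+50)%997=939 h(22,89)=(22*31+89)%997=771 h(35,77)=(35*31+77)%997=165 -> [939, 771, 165]
  L2: h(939,771)=(939*31+771)%997=967 h(165,165)=(165*31+165)%997=295 -> [967, 295]
  L3: h(967,295)=(967*31+295)%997=362 -> [362]
  root=362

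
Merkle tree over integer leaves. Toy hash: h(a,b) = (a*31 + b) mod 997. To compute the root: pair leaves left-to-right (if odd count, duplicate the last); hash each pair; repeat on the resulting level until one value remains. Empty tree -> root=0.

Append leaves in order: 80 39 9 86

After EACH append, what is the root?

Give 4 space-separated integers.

After append 80 (leaves=[80]):
  L0: [80]
  root=80
After append 39 (leaves=[80, 39]):
  L0: [80, 39]
  L1: h(80,39)=(80*31+39)%997=525 -> [525]
  root=525
After append 9 (leaves=[80, 39, 9]):
  L0: [80, 39, 9]
  L1: h(80,39)=(80*31+39)%997=525 h(9,9)=(9*31+9)%997=288 -> [525, 288]
  L2: h(525,288)=(525*31+288)%997=611 -> [611]
  root=611
After append 86 (leaves=[80, 39, 9, 86]):
  L0: [80, 39, 9, 86]
  L1: h(80,39)=(80*31+39)%997=525 h(9,86)=(9*31+86)%997=365 -> [525, 365]
  L2: h(525,365)=(525*31+365)%997=688 -> [688]
  root=688

Answer: 80 525 611 688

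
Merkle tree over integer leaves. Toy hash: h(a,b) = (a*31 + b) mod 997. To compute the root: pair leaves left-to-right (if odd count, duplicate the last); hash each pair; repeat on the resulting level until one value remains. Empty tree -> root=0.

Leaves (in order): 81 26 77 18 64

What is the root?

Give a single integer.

Answer: 903

Derivation:
L0: [81, 26, 77, 18, 64]
L1: h(81,26)=(81*31+26)%997=543 h(77,18)=(77*31+18)%997=411 h(64,64)=(64*31+64)%997=54 -> [543, 411, 54]
L2: h(543,411)=(543*31+411)%997=295 h(54,54)=(54*31+54)%997=731 -> [295, 731]
L3: h(295,731)=(295*31+731)%997=903 -> [903]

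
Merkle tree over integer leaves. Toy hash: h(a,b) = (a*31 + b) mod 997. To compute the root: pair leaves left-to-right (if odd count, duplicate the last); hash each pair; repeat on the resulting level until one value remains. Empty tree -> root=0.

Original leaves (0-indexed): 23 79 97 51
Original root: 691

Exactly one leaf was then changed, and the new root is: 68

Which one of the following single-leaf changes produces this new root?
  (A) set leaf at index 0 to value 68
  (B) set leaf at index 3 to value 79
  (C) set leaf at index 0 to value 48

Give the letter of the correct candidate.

Answer: A

Derivation:
Original leaves: [23, 79, 97, 51]
Target new root: 68
Try each candidate change and compute the resulting root:
Candidate A: set leaf[0] = 68 -> leaves = [68, 79, 97, 51]
  L0: [68, 79, 97, 51]
  L1: h(68,79)=(68*31+79)%997=193 h(97,51)=(97*31+51)%997=67 -> [193, 67]
  L2: h(193,67)=(193*31+67)%997=68 -> [68]
  root = 68 == target 68  ** MATCH **
Candidate B: set leaf[3] = 79 -> leaves = [23, 79, 97, 79]
  L0: [23, 79, 97, 79]
  L1: h(23,79)=(23*31+79)%997=792 h(97,79)=(97*31+79)%997=95 -> [792, 95]
  L2: h(792,95)=(792*31+95)%997=719 -> [719]
  root = 719 != target 68
Candidate C: set leaf[0] = 48 -> leaves = [48, 79, 97, 51]
  L0: [48, 79, 97, 51]
  L1: h(48,79)=(48*31+79)%997=570 h(97,51)=(97*31+51)%997=67 -> [570, 67]
  L2: h(570,67)=(570*31+67)%997=788 -> [788]
  root = 788 != target 68
Candidate A produces the target root.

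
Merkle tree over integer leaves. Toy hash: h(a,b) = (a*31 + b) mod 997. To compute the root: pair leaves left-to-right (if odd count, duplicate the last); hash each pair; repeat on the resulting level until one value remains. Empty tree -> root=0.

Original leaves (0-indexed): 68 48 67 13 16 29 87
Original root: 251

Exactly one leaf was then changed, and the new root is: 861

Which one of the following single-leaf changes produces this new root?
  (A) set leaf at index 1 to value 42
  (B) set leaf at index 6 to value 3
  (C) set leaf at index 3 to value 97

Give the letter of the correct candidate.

Answer: C

Derivation:
Original leaves: [68, 48, 67, 13, 16, 29, 87]
Target new root: 861
Try each candidate change and compute the resulting root:
Candidate A: set leaf[1] = 42 -> leaves = [68, 42, 67, 13, 16, 29, 87]
  L0: [68, 42, 67, 13, 16, 29, 87]
  L1: h(68,42)=(68*31+42)%997=156 h(67,13)=(67*31+13)%997=96 h(16,29)=(16*31+29)%997=525 h(87,87)=(87*31+87)%997=790 -> [156, 96, 525, 790]
  L2: h(156,96)=(156*31+96)%997=944 h(525,790)=(525*31+790)%997=116 -> [944, 116]
  L3: h(944,116)=(944*31+116)%997=467 -> [467]
  root = 467 != target 861
Candidate B: set leaf[6] = 3 -> leaves = [68, 48, 67, 13, 16, 29, 3]
  L0: [68, 48, 67, 13, 16, 29, 3]
  L1: h(68,48)=(68*31+48)%997=162 h(67,13)=(67*31+13)%997=96 h(16,29)=(16*31+29)%997=525 h(3,3)=(3*31+3)%997=96 -> [162, 96, 525, 96]
  L2: h(162,96)=(162*31+96)%997=133 h(525,96)=(525*31+96)%997=419 -> [133, 419]
  L3: h(133,419)=(133*31+419)%997=554 -> [554]
  root = 554 != target 861
Candidate C: set leaf[3] = 97 -> leaves = [68, 48, 67, 97, 16, 29, 87]
  L0: [68, 48, 67, 97, 16, 29, 87]
  L1: h(68,48)=(68*31+48)%997=162 h(67,97)=(67*31+97)%997=180 h(16,29)=(16*31+29)%997=525 h(87,87)=(87*31+87)%997=790 -> [162, 180, 525, 790]
  L2: h(162,180)=(162*31+180)%997=217 h(525,790)=(525*31+790)%997=116 -> [217, 116]
  L3: h(217,116)=(217*31+116)%997=861 -> [861]
  root = 861 == target 861  ** MATCH **
Candidate C produces the target root.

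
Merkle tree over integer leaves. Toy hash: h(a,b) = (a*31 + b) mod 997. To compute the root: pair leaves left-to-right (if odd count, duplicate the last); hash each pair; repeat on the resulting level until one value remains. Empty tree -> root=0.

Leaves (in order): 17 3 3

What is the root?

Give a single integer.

L0: [17, 3, 3]
L1: h(17,3)=(17*31+3)%997=530 h(3,3)=(3*31+3)%997=96 -> [530, 96]
L2: h(530,96)=(530*31+96)%997=574 -> [574]

Answer: 574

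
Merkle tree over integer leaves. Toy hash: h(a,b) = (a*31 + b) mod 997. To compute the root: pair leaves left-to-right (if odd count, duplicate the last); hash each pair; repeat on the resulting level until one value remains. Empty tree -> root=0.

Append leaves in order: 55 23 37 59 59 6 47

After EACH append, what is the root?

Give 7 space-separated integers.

After append 55 (leaves=[55]):
  L0: [55]
  root=55
After append 23 (leaves=[55, 23]):
  L0: [55, 23]
  L1: h(55,23)=(55*31+23)%997=731 -> [731]
  root=731
After append 37 (leaves=[55, 23, 37]):
  L0: [55, 23, 37]
  L1: h(55,23)=(55*31+23)%997=731 h(37,37)=(37*31+37)%997=187 -> [731, 187]
  L2: h(731,187)=(731*31+187)%997=914 -> [914]
  root=914
After append 59 (leaves=[55, 23, 37, 59]):
  L0: [55, 23, 37, 59]
  L1: h(55,23)=(55*31+23)%997=731 h(37,59)=(37*31+59)%997=209 -> [731, 209]
  L2: h(731,209)=(731*31+209)%997=936 -> [936]
  root=936
After append 59 (leaves=[55, 23, 37, 59, 59]):
  L0: [55, 23, 37, 59, 59]
  L1: h(55,23)=(55*31+23)%997=731 h(37,59)=(37*31+59)%997=209 h(59,59)=(59*31+59)%997=891 -> [731, 209, 891]
  L2: h(731,209)=(731*31+209)%997=936 h(891,891)=(891*31+891)%997=596 -> [936, 596]
  L3: h(936,596)=(936*31+596)%997=699 -> [699]
  root=699
After append 6 (leaves=[55, 23, 37, 59, 59, 6]):
  L0: [55, 23, 37, 59, 59, 6]
  L1: h(55,23)=(55*31+23)%997=731 h(37,59)=(37*31+59)%997=209 h(59,6)=(59*31+6)%997=838 -> [731, 209, 838]
  L2: h(731,209)=(731*31+209)%997=936 h(838,838)=(838*31+838)%997=894 -> [936, 894]
  L3: h(936,894)=(936*31+894)%997=0 -> [0]
  root=0
After append 47 (leaves=[55, 23, 37, 59, 59, 6, 47]):
  L0: [55, 23, 37, 59, 59, 6, 47]
  L1: h(55,23)=(55*31+23)%997=731 h(37,59)=(37*31+59)%997=209 h(59,6)=(59*31+6)%997=838 h(47,47)=(47*31+47)%997=507 -> [731, 209, 838, 507]
  L2: h(731,209)=(731*31+209)%997=936 h(838,507)=(838*31+507)%997=563 -> [936, 563]
  L3: h(936,563)=(936*31+563)%997=666 -> [666]
  root=666

Answer: 55 731 914 936 699 0 666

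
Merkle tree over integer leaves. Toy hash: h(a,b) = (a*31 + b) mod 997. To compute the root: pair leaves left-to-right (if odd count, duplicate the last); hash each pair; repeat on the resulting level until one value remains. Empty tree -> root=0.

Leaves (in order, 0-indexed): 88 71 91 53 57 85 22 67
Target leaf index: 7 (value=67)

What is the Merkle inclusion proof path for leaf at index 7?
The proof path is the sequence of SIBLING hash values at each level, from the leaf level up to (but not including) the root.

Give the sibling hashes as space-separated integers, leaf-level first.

Answer: 22 855 910

Derivation:
L0 (leaves): [88, 71, 91, 53, 57, 85, 22, 67], target index=7
L1: h(88,71)=(88*31+71)%997=805 [pair 0] h(91,53)=(91*31+53)%997=880 [pair 1] h(57,85)=(57*31+85)%997=855 [pair 2] h(22,67)=(22*31+67)%997=749 [pair 3] -> [805, 880, 855, 749]
  Sibling for proof at L0: 22
L2: h(805,880)=(805*31+880)%997=910 [pair 0] h(855,749)=(855*31+749)%997=335 [pair 1] -> [910, 335]
  Sibling for proof at L1: 855
L3: h(910,335)=(910*31+335)%997=629 [pair 0] -> [629]
  Sibling for proof at L2: 910
Root: 629
Proof path (sibling hashes from leaf to root): [22, 855, 910]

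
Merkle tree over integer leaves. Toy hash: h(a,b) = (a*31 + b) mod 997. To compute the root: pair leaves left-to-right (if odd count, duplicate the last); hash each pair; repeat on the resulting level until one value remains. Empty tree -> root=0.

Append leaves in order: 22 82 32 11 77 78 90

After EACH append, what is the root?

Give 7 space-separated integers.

Answer: 22 764 780 759 683 715 133

Derivation:
After append 22 (leaves=[22]):
  L0: [22]
  root=22
After append 82 (leaves=[22, 82]):
  L0: [22, 82]
  L1: h(22,82)=(22*31+82)%997=764 -> [764]
  root=764
After append 32 (leaves=[22, 82, 32]):
  L0: [22, 82, 32]
  L1: h(22,82)=(22*31+82)%997=764 h(32,32)=(32*31+32)%997=27 -> [764, 27]
  L2: h(764,27)=(764*31+27)%997=780 -> [780]
  root=780
After append 11 (leaves=[22, 82, 32, 11]):
  L0: [22, 82, 32, 11]
  L1: h(22,82)=(22*31+82)%997=764 h(32,11)=(32*31+11)%997=6 -> [764, 6]
  L2: h(764,6)=(764*31+6)%997=759 -> [759]
  root=759
After append 77 (leaves=[22, 82, 32, 11, 77]):
  L0: [22, 82, 32, 11, 77]
  L1: h(22,82)=(22*31+82)%997=764 h(32,11)=(32*31+11)%997=6 h(77,77)=(77*31+77)%997=470 -> [764, 6, 470]
  L2: h(764,6)=(764*31+6)%997=759 h(470,470)=(470*31+470)%997=85 -> [759, 85]
  L3: h(759,85)=(759*31+85)%997=683 -> [683]
  root=683
After append 78 (leaves=[22, 82, 32, 11, 77, 78]):
  L0: [22, 82, 32, 11, 77, 78]
  L1: h(22,82)=(22*31+82)%997=764 h(32,11)=(32*31+11)%997=6 h(77,78)=(77*31+78)%997=471 -> [764, 6, 471]
  L2: h(764,6)=(764*31+6)%997=759 h(471,471)=(471*31+471)%997=117 -> [759, 117]
  L3: h(759,117)=(759*31+117)%997=715 -> [715]
  root=715
After append 90 (leaves=[22, 82, 32, 11, 77, 78, 90]):
  L0: [22, 82, 32, 11, 77, 78, 90]
  L1: h(22,82)=(22*31+82)%997=764 h(32,11)=(32*31+11)%997=6 h(77,78)=(77*31+78)%997=471 h(90,90)=(90*31+90)%997=886 -> [764, 6, 471, 886]
  L2: h(764,6)=(764*31+6)%997=759 h(471,886)=(471*31+886)%997=532 -> [759, 532]
  L3: h(759,532)=(759*31+532)%997=133 -> [133]
  root=133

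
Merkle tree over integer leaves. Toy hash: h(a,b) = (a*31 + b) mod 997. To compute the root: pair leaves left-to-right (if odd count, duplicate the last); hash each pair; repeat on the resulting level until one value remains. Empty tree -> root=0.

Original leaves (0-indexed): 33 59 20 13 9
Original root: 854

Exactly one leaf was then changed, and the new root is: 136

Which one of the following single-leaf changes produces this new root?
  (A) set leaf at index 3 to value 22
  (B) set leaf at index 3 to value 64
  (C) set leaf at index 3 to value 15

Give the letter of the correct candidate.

Original leaves: [33, 59, 20, 13, 9]
Target new root: 136
Try each candidate change and compute the resulting root:
Candidate A: set leaf[3] = 22 -> leaves = [33, 59, 20, 22, 9]
  L0: [33, 59, 20, 22, 9]
  L1: h(33,59)=(33*31+59)%997=85 h(20,22)=(20*31+22)%997=642 h(9,9)=(9*31+9)%997=288 -> [85, 642, 288]
  L2: h(85,642)=(85*31+642)%997=286 h(288,288)=(288*31+288)%997=243 -> [286, 243]
  L3: h(286,243)=(286*31+243)%997=136 -> [136]
  root = 136 == target 136  ** MATCH **
Candidate B: set leaf[3] = 64 -> leaves = [33, 59, 20, 64, 9]
  L0: [33, 59, 20, 64, 9]
  L1: h(33,59)=(33*31+59)%997=85 h(20,64)=(20*31+64)%997=684 h(9,9)=(9*31+9)%997=288 -> [85, 684, 288]
  L2: h(85,684)=(85*31+684)%997=328 h(288,288)=(288*31+288)%997=243 -> [328, 243]
  L3: h(328,243)=(328*31+243)%997=441 -> [441]
  root = 441 != target 136
Candidate C: set leaf[3] = 15 -> leaves = [33, 59, 20, 15, 9]
  L0: [33, 59, 20, 15, 9]
  L1: h(33,59)=(33*31+59)%997=85 h(20,15)=(20*31+15)%997=635 h(9,9)=(9*31+9)%997=288 -> [85, 635, 288]
  L2: h(85,635)=(85*31+635)%997=279 h(288,288)=(288*31+288)%997=243 -> [279, 243]
  L3: h(279,243)=(279*31+243)%997=916 -> [916]
  root = 916 != target 136
Candidate A produces the target root.

Answer: A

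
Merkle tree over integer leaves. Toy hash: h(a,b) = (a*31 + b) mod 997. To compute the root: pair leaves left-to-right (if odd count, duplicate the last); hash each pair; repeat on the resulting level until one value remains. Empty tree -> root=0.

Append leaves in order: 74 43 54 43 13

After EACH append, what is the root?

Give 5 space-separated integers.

Answer: 74 343 397 386 353

Derivation:
After append 74 (leaves=[74]):
  L0: [74]
  root=74
After append 43 (leaves=[74, 43]):
  L0: [74, 43]
  L1: h(74,43)=(74*31+43)%997=343 -> [343]
  root=343
After append 54 (leaves=[74, 43, 54]):
  L0: [74, 43, 54]
  L1: h(74,43)=(74*31+43)%997=343 h(54,54)=(54*31+54)%997=731 -> [343, 731]
  L2: h(343,731)=(343*31+731)%997=397 -> [397]
  root=397
After append 43 (leaves=[74, 43, 54, 43]):
  L0: [74, 43, 54, 43]
  L1: h(74,43)=(74*31+43)%997=343 h(54,43)=(54*31+43)%997=720 -> [343, 720]
  L2: h(343,720)=(343*31+720)%997=386 -> [386]
  root=386
After append 13 (leaves=[74, 43, 54, 43, 13]):
  L0: [74, 43, 54, 43, 13]
  L1: h(74,43)=(74*31+43)%997=343 h(54,43)=(54*31+43)%997=720 h(13,13)=(13*31+13)%997=416 -> [343, 720, 416]
  L2: h(343,720)=(343*31+720)%997=386 h(416,416)=(416*31+416)%997=351 -> [386, 351]
  L3: h(386,351)=(386*31+351)%997=353 -> [353]
  root=353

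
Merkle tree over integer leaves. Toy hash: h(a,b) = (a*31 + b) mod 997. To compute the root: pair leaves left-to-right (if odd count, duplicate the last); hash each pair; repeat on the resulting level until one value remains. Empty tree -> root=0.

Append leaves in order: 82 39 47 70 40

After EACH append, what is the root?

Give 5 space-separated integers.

Answer: 82 587 758 781 366

Derivation:
After append 82 (leaves=[82]):
  L0: [82]
  root=82
After append 39 (leaves=[82, 39]):
  L0: [82, 39]
  L1: h(82,39)=(82*31+39)%997=587 -> [587]
  root=587
After append 47 (leaves=[82, 39, 47]):
  L0: [82, 39, 47]
  L1: h(82,39)=(82*31+39)%997=587 h(47,47)=(47*31+47)%997=507 -> [587, 507]
  L2: h(587,507)=(587*31+507)%997=758 -> [758]
  root=758
After append 70 (leaves=[82, 39, 47, 70]):
  L0: [82, 39, 47, 70]
  L1: h(82,39)=(82*31+39)%997=587 h(47,70)=(47*31+70)%997=530 -> [587, 530]
  L2: h(587,530)=(587*31+530)%997=781 -> [781]
  root=781
After append 40 (leaves=[82, 39, 47, 70, 40]):
  L0: [82, 39, 47, 70, 40]
  L1: h(82,39)=(82*31+39)%997=587 h(47,70)=(47*31+70)%997=530 h(40,40)=(40*31+40)%997=283 -> [587, 530, 283]
  L2: h(587,530)=(587*31+530)%997=781 h(283,283)=(283*31+283)%997=83 -> [781, 83]
  L3: h(781,83)=(781*31+83)%997=366 -> [366]
  root=366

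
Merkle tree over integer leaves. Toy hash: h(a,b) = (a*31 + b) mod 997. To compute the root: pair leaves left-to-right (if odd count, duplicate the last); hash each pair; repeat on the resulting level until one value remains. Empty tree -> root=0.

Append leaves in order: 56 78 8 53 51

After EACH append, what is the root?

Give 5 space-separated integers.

Answer: 56 817 658 703 239

Derivation:
After append 56 (leaves=[56]):
  L0: [56]
  root=56
After append 78 (leaves=[56, 78]):
  L0: [56, 78]
  L1: h(56,78)=(56*31+78)%997=817 -> [817]
  root=817
After append 8 (leaves=[56, 78, 8]):
  L0: [56, 78, 8]
  L1: h(56,78)=(56*31+78)%997=817 h(8,8)=(8*31+8)%997=256 -> [817, 256]
  L2: h(817,256)=(817*31+256)%997=658 -> [658]
  root=658
After append 53 (leaves=[56, 78, 8, 53]):
  L0: [56, 78, 8, 53]
  L1: h(56,78)=(56*31+78)%997=817 h(8,53)=(8*31+53)%997=301 -> [817, 301]
  L2: h(817,301)=(817*31+301)%997=703 -> [703]
  root=703
After append 51 (leaves=[56, 78, 8, 53, 51]):
  L0: [56, 78, 8, 53, 51]
  L1: h(56,78)=(56*31+78)%997=817 h(8,53)=(8*31+53)%997=301 h(51,51)=(51*31+51)%997=635 -> [817, 301, 635]
  L2: h(817,301)=(817*31+301)%997=703 h(635,635)=(635*31+635)%997=380 -> [703, 380]
  L3: h(703,380)=(703*31+380)%997=239 -> [239]
  root=239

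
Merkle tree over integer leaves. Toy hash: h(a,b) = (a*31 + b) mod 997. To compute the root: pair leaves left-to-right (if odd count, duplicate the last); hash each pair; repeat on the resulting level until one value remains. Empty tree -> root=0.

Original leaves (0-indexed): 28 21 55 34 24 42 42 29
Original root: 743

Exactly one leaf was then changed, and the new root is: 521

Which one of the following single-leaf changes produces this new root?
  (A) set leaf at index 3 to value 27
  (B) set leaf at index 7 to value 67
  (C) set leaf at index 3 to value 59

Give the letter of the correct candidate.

Answer: C

Derivation:
Original leaves: [28, 21, 55, 34, 24, 42, 42, 29]
Target new root: 521
Try each candidate change and compute the resulting root:
Candidate A: set leaf[3] = 27 -> leaves = [28, 21, 55, 27, 24, 42, 42, 29]
  L0: [28, 21, 55, 27, 24, 42, 42, 29]
  L1: h(28,21)=(28*31+21)%997=889 h(55,27)=(55*31+27)%997=735 h(24,42)=(24*31+42)%997=786 h(42,29)=(42*31+29)%997=334 -> [889, 735, 786, 334]
  L2: h(889,735)=(889*31+735)%997=378 h(786,334)=(786*31+334)%997=772 -> [378, 772]
  L3: h(378,772)=(378*31+772)%997=526 -> [526]
  root = 526 != target 521
Candidate B: set leaf[7] = 67 -> leaves = [28, 21, 55, 34, 24, 42, 42, 67]
  L0: [28, 21, 55, 34, 24, 42, 42, 67]
  L1: h(28,21)=(28*31+21)%997=889 h(55,34)=(55*31+34)%997=742 h(24,42)=(24*31+42)%997=786 h(42,67)=(42*31+67)%997=372 -> [889, 742, 786, 372]
  L2: h(889,742)=(889*31+742)%997=385 h(786,372)=(786*31+372)%997=810 -> [385, 810]
  L3: h(385,810)=(385*31+810)%997=781 -> [781]
  root = 781 != target 521
Candidate C: set leaf[3] = 59 -> leaves = [28, 21, 55, 59, 24, 42, 42, 29]
  L0: [28, 21, 55, 59, 24, 42, 42, 29]
  L1: h(28,21)=(28*31+21)%997=889 h(55,59)=(55*31+59)%997=767 h(24,42)=(24*31+42)%997=786 h(42,29)=(42*31+29)%997=334 -> [889, 767, 786, 334]
  L2: h(889,767)=(889*31+767)%997=410 h(786,334)=(786*31+334)%997=772 -> [410, 772]
  L3: h(410,772)=(410*31+772)%997=521 -> [521]
  root = 521 == target 521  ** MATCH **
Candidate C produces the target root.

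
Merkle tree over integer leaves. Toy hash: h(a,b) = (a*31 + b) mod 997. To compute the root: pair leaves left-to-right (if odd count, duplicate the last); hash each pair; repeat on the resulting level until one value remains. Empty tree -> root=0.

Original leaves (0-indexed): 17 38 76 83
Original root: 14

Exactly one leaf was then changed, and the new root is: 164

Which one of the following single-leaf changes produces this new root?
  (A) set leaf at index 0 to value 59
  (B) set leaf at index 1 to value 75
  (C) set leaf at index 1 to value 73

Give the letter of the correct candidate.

Answer: B

Derivation:
Original leaves: [17, 38, 76, 83]
Target new root: 164
Try each candidate change and compute the resulting root:
Candidate A: set leaf[0] = 59 -> leaves = [59, 38, 76, 83]
  L0: [59, 38, 76, 83]
  L1: h(59,38)=(59*31+38)%997=870 h(76,83)=(76*31+83)%997=445 -> [870, 445]
  L2: h(870,445)=(870*31+445)%997=496 -> [496]
  root = 496 != target 164
Candidate B: set leaf[1] = 75 -> leaves = [17, 75, 76, 83]
  L0: [17, 75, 76, 83]
  L1: h(17,75)=(17*31+75)%997=602 h(76,83)=(76*31+83)%997=445 -> [602, 445]
  L2: h(602,445)=(602*31+445)%997=164 -> [164]
  root = 164 == target 164  ** MATCH **
Candidate C: set leaf[1] = 73 -> leaves = [17, 73, 76, 83]
  L0: [17, 73, 76, 83]
  L1: h(17,73)=(17*31+73)%997=600 h(76,83)=(76*31+83)%997=445 -> [600, 445]
  L2: h(600,445)=(600*31+445)%997=102 -> [102]
  root = 102 != target 164
Candidate B produces the target root.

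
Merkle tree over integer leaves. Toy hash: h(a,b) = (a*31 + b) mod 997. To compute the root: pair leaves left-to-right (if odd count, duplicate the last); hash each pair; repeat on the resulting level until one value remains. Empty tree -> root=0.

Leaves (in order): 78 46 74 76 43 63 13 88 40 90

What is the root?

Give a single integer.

Answer: 202

Derivation:
L0: [78, 46, 74, 76, 43, 63, 13, 88, 40, 90]
L1: h(78,46)=(78*31+46)%997=470 h(74,76)=(74*31+76)%997=376 h(43,63)=(43*31+63)%997=399 h(13,88)=(13*31+88)%997=491 h(40,90)=(40*31+90)%997=333 -> [470, 376, 399, 491, 333]
L2: h(470,376)=(470*31+376)%997=988 h(399,491)=(399*31+491)%997=896 h(333,333)=(333*31+333)%997=686 -> [988, 896, 686]
L3: h(988,896)=(988*31+896)%997=617 h(686,686)=(686*31+686)%997=18 -> [617, 18]
L4: h(617,18)=(617*31+18)%997=202 -> [202]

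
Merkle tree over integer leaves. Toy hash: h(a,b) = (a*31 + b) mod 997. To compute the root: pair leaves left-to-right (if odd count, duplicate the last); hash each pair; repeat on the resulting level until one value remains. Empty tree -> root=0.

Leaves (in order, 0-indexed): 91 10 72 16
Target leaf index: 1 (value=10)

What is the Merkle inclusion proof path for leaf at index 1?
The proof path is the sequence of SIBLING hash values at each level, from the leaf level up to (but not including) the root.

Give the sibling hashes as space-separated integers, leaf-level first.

L0 (leaves): [91, 10, 72, 16], target index=1
L1: h(91,10)=(91*31+10)%997=837 [pair 0] h(72,16)=(72*31+16)%997=254 [pair 1] -> [837, 254]
  Sibling for proof at L0: 91
L2: h(837,254)=(837*31+254)%997=279 [pair 0] -> [279]
  Sibling for proof at L1: 254
Root: 279
Proof path (sibling hashes from leaf to root): [91, 254]

Answer: 91 254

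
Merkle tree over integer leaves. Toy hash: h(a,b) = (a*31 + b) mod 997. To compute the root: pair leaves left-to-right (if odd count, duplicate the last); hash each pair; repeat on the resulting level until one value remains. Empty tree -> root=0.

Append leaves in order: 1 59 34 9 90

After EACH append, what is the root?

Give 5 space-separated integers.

After append 1 (leaves=[1]):
  L0: [1]
  root=1
After append 59 (leaves=[1, 59]):
  L0: [1, 59]
  L1: h(1,59)=(1*31+59)%997=90 -> [90]
  root=90
After append 34 (leaves=[1, 59, 34]):
  L0: [1, 59, 34]
  L1: h(1,59)=(1*31+59)%997=90 h(34,34)=(34*31+34)%997=91 -> [90, 91]
  L2: h(90,91)=(90*31+91)%997=887 -> [887]
  root=887
After append 9 (leaves=[1, 59, 34, 9]):
  L0: [1, 59, 34, 9]
  L1: h(1,59)=(1*31+59)%997=90 h(34,9)=(34*31+9)%997=66 -> [90, 66]
  L2: h(90,66)=(90*31+66)%997=862 -> [862]
  root=862
After append 90 (leaves=[1, 59, 34, 9, 90]):
  L0: [1, 59, 34, 9, 90]
  L1: h(1,59)=(1*31+59)%997=90 h(34,9)=(34*31+9)%997=66 h(90,90)=(90*31+90)%997=886 -> [90, 66, 886]
  L2: h(90,66)=(90*31+66)%997=862 h(886,886)=(886*31+886)%997=436 -> [862, 436]
  L3: h(862,436)=(862*31+436)%997=239 -> [239]
  root=239

Answer: 1 90 887 862 239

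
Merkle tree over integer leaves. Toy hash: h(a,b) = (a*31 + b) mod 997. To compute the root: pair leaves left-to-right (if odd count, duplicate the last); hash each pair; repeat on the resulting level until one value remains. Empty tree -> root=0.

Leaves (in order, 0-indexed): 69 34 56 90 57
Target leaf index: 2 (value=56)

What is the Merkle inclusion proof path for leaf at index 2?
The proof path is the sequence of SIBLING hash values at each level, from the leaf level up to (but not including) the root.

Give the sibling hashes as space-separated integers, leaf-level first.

L0 (leaves): [69, 34, 56, 90, 57], target index=2
L1: h(69,34)=(69*31+34)%997=179 [pair 0] h(56,90)=(56*31+90)%997=829 [pair 1] h(57,57)=(57*31+57)%997=827 [pair 2] -> [179, 829, 827]
  Sibling for proof at L0: 90
L2: h(179,829)=(179*31+829)%997=396 [pair 0] h(827,827)=(827*31+827)%997=542 [pair 1] -> [396, 542]
  Sibling for proof at L1: 179
L3: h(396,542)=(396*31+542)%997=854 [pair 0] -> [854]
  Sibling for proof at L2: 542
Root: 854
Proof path (sibling hashes from leaf to root): [90, 179, 542]

Answer: 90 179 542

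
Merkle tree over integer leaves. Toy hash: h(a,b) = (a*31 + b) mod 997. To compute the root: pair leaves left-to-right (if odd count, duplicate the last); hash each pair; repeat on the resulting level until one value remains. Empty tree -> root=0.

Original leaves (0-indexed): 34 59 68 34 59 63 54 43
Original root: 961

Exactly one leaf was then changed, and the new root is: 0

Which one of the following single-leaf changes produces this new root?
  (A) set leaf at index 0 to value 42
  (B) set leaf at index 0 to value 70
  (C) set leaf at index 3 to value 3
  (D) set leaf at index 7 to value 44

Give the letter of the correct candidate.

Original leaves: [34, 59, 68, 34, 59, 63, 54, 43]
Target new root: 0
Try each candidate change and compute the resulting root:
Candidate A: set leaf[0] = 42 -> leaves = [42, 59, 68, 34, 59, 63, 54, 43]
  L0: [42, 59, 68, 34, 59, 63, 54, 43]
  L1: h(42,59)=(42*31+59)%997=364 h(68,34)=(68*31+34)%997=148 h(59,63)=(59*31+63)%997=895 h(54,43)=(54*31+43)%997=720 -> [364, 148, 895, 720]
  L2: h(364,148)=(364*31+148)%997=465 h(895,720)=(895*31+720)%997=549 -> [465, 549]
  L3: h(465,549)=(465*31+549)%997=9 -> [9]
  root = 9 != target 0
Candidate B: set leaf[0] = 70 -> leaves = [70, 59, 68, 34, 59, 63, 54, 43]
  L0: [70, 59, 68, 34, 59, 63, 54, 43]
  L1: h(70,59)=(70*31+59)%997=235 h(68,34)=(68*31+34)%997=148 h(59,63)=(59*31+63)%997=895 h(54,43)=(54*31+43)%997=720 -> [235, 148, 895, 720]
  L2: h(235,148)=(235*31+148)%997=454 h(895,720)=(895*31+720)%997=549 -> [454, 549]
  L3: h(454,549)=(454*31+549)%997=665 -> [665]
  root = 665 != target 0
Candidate C: set leaf[3] = 3 -> leaves = [34, 59, 68, 3, 59, 63, 54, 43]
  L0: [34, 59, 68, 3, 59, 63, 54, 43]
  L1: h(34,59)=(34*31+59)%997=116 h(68,3)=(68*31+3)%997=117 h(59,63)=(59*31+63)%997=895 h(54,43)=(54*31+43)%997=720 -> [116, 117, 895, 720]
  L2: h(116,117)=(116*31+117)%997=722 h(895,720)=(895*31+720)%997=549 -> [722, 549]
  L3: h(722,549)=(722*31+549)%997=0 -> [0]
  root = 0 == target 0  ** MATCH **
Candidate D: set leaf[7] = 44 -> leaves = [34, 59, 68, 34, 59, 63, 54, 44]
  L0: [34, 59, 68, 34, 59, 63, 54, 44]
  L1: h(34,59)=(34*31+59)%997=116 h(68,34)=(68*31+34)%997=148 h(59,63)=(59*31+63)%997=895 h(54,44)=(54*31+44)%997=721 -> [116, 148, 895, 721]
  L2: h(116,148)=(116*31+148)%997=753 h(895,721)=(895*31+721)%997=550 -> [753, 550]
  L3: h(753,550)=(753*31+550)%997=962 -> [962]
  root = 962 != target 0
Candidate C produces the target root.

Answer: C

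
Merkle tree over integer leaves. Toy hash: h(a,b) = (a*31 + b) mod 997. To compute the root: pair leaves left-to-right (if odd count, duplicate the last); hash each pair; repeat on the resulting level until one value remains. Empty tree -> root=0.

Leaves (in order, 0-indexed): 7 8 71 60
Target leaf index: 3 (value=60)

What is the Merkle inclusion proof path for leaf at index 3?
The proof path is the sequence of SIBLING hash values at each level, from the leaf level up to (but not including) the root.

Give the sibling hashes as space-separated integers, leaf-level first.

L0 (leaves): [7, 8, 71, 60], target index=3
L1: h(7,8)=(7*31+8)%997=225 [pair 0] h(71,60)=(71*31+60)%997=267 [pair 1] -> [225, 267]
  Sibling for proof at L0: 71
L2: h(225,267)=(225*31+267)%997=263 [pair 0] -> [263]
  Sibling for proof at L1: 225
Root: 263
Proof path (sibling hashes from leaf to root): [71, 225]

Answer: 71 225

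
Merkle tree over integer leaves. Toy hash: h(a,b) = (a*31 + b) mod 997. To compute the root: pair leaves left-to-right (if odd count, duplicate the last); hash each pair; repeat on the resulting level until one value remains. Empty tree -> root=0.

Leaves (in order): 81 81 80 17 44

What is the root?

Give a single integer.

L0: [81, 81, 80, 17, 44]
L1: h(81,81)=(81*31+81)%997=598 h(80,17)=(80*31+17)%997=503 h(44,44)=(44*31+44)%997=411 -> [598, 503, 411]
L2: h(598,503)=(598*31+503)%997=98 h(411,411)=(411*31+411)%997=191 -> [98, 191]
L3: h(98,191)=(98*31+191)%997=238 -> [238]

Answer: 238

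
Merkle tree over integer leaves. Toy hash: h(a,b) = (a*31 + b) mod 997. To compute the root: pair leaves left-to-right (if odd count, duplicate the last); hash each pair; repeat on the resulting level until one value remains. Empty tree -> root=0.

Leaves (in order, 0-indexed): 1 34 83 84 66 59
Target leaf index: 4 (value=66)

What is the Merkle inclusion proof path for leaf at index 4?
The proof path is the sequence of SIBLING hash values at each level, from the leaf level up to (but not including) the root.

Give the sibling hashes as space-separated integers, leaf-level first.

Answer: 59 111 684

Derivation:
L0 (leaves): [1, 34, 83, 84, 66, 59], target index=4
L1: h(1,34)=(1*31+34)%997=65 [pair 0] h(83,84)=(83*31+84)%997=663 [pair 1] h(66,59)=(66*31+59)%997=111 [pair 2] -> [65, 663, 111]
  Sibling for proof at L0: 59
L2: h(65,663)=(65*31+663)%997=684 [pair 0] h(111,111)=(111*31+111)%997=561 [pair 1] -> [684, 561]
  Sibling for proof at L1: 111
L3: h(684,561)=(684*31+561)%997=828 [pair 0] -> [828]
  Sibling for proof at L2: 684
Root: 828
Proof path (sibling hashes from leaf to root): [59, 111, 684]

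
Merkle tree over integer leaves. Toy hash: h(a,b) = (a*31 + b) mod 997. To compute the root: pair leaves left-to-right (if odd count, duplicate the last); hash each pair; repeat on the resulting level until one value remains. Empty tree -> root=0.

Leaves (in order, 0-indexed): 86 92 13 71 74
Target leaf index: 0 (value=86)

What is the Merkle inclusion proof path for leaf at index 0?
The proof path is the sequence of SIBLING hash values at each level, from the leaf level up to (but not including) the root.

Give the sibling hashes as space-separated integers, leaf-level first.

Answer: 92 474 4

Derivation:
L0 (leaves): [86, 92, 13, 71, 74], target index=0
L1: h(86,92)=(86*31+92)%997=764 [pair 0] h(13,71)=(13*31+71)%997=474 [pair 1] h(74,74)=(74*31+74)%997=374 [pair 2] -> [764, 474, 374]
  Sibling for proof at L0: 92
L2: h(764,474)=(764*31+474)%997=230 [pair 0] h(374,374)=(374*31+374)%997=4 [pair 1] -> [230, 4]
  Sibling for proof at L1: 474
L3: h(230,4)=(230*31+4)%997=155 [pair 0] -> [155]
  Sibling for proof at L2: 4
Root: 155
Proof path (sibling hashes from leaf to root): [92, 474, 4]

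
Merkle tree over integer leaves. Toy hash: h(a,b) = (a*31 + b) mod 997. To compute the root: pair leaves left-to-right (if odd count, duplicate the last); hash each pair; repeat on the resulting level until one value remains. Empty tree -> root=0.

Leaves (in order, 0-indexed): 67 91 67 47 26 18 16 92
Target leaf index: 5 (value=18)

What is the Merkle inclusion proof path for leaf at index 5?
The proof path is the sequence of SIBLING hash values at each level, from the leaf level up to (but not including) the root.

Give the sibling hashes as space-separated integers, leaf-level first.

Answer: 26 588 539

Derivation:
L0 (leaves): [67, 91, 67, 47, 26, 18, 16, 92], target index=5
L1: h(67,91)=(67*31+91)%997=174 [pair 0] h(67,47)=(67*31+47)%997=130 [pair 1] h(26,18)=(26*31+18)%997=824 [pair 2] h(16,92)=(16*31+92)%997=588 [pair 3] -> [174, 130, 824, 588]
  Sibling for proof at L0: 26
L2: h(174,130)=(174*31+130)%997=539 [pair 0] h(824,588)=(824*31+588)%997=210 [pair 1] -> [539, 210]
  Sibling for proof at L1: 588
L3: h(539,210)=(539*31+210)%997=967 [pair 0] -> [967]
  Sibling for proof at L2: 539
Root: 967
Proof path (sibling hashes from leaf to root): [26, 588, 539]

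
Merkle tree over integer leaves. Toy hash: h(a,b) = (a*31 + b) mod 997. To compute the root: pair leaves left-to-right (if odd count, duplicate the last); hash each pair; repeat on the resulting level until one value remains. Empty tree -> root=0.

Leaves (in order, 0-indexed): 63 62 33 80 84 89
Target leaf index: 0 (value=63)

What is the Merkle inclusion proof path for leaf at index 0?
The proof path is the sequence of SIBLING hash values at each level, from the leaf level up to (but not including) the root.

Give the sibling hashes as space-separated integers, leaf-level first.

Answer: 62 106 434

Derivation:
L0 (leaves): [63, 62, 33, 80, 84, 89], target index=0
L1: h(63,62)=(63*31+62)%997=21 [pair 0] h(33,80)=(33*31+80)%997=106 [pair 1] h(84,89)=(84*31+89)%997=699 [pair 2] -> [21, 106, 699]
  Sibling for proof at L0: 62
L2: h(21,106)=(21*31+106)%997=757 [pair 0] h(699,699)=(699*31+699)%997=434 [pair 1] -> [757, 434]
  Sibling for proof at L1: 106
L3: h(757,434)=(757*31+434)%997=970 [pair 0] -> [970]
  Sibling for proof at L2: 434
Root: 970
Proof path (sibling hashes from leaf to root): [62, 106, 434]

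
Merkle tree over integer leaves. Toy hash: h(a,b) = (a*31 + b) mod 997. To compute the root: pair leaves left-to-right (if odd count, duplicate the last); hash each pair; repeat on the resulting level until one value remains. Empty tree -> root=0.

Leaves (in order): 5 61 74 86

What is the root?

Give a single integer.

L0: [5, 61, 74, 86]
L1: h(5,61)=(5*31+61)%997=216 h(74,86)=(74*31+86)%997=386 -> [216, 386]
L2: h(216,386)=(216*31+386)%997=103 -> [103]

Answer: 103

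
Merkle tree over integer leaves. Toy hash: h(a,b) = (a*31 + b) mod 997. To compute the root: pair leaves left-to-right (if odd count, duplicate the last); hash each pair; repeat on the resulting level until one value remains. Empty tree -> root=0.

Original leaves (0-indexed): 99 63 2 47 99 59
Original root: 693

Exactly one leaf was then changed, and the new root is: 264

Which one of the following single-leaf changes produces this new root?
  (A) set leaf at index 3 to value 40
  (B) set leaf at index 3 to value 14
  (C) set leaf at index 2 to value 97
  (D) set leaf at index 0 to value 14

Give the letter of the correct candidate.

Answer: C

Derivation:
Original leaves: [99, 63, 2, 47, 99, 59]
Target new root: 264
Try each candidate change and compute the resulting root:
Candidate A: set leaf[3] = 40 -> leaves = [99, 63, 2, 40, 99, 59]
  L0: [99, 63, 2, 40, 99, 59]
  L1: h(99,63)=(99*31+63)%997=141 h(2,40)=(2*31+40)%997=102 h(99,59)=(99*31+59)%997=137 -> [141, 102, 137]
  L2: h(141,102)=(141*31+102)%997=485 h(137,137)=(137*31+137)%997=396 -> [485, 396]
  L3: h(485,396)=(485*31+396)%997=476 -> [476]
  root = 476 != target 264
Candidate B: set leaf[3] = 14 -> leaves = [99, 63, 2, 14, 99, 59]
  L0: [99, 63, 2, 14, 99, 59]
  L1: h(99,63)=(99*31+63)%997=141 h(2,14)=(2*31+14)%997=76 h(99,59)=(99*31+59)%997=137 -> [141, 76, 137]
  L2: h(141,76)=(141*31+76)%997=459 h(137,137)=(137*31+137)%997=396 -> [459, 396]
  L3: h(459,396)=(459*31+396)%997=667 -> [667]
  root = 667 != target 264
Candidate C: set leaf[2] = 97 -> leaves = [99, 63, 97, 47, 99, 59]
  L0: [99, 63, 97, 47, 99, 59]
  L1: h(99,63)=(99*31+63)%997=141 h(97,47)=(97*31+47)%997=63 h(99,59)=(99*31+59)%997=137 -> [141, 63, 137]
  L2: h(141,63)=(141*31+63)%997=446 h(137,137)=(137*31+137)%997=396 -> [446, 396]
  L3: h(446,396)=(446*31+396)%997=264 -> [264]
  root = 264 == target 264  ** MATCH **
Candidate D: set leaf[0] = 14 -> leaves = [14, 63, 2, 47, 99, 59]
  L0: [14, 63, 2, 47, 99, 59]
  L1: h(14,63)=(14*31+63)%997=497 h(2,47)=(2*31+47)%997=109 h(99,59)=(99*31+59)%997=137 -> [497, 109, 137]
  L2: h(497,109)=(497*31+109)%997=561 h(137,137)=(137*31+137)%997=396 -> [561, 396]
  L3: h(561,396)=(561*31+396)%997=838 -> [838]
  root = 838 != target 264
Candidate C produces the target root.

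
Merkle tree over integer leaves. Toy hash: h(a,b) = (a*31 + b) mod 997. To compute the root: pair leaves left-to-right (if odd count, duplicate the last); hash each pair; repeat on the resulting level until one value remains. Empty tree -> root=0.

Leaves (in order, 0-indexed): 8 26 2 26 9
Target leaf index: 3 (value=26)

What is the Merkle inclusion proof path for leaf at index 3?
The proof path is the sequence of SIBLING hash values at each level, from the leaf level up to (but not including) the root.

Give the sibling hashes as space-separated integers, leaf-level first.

L0 (leaves): [8, 26, 2, 26, 9], target index=3
L1: h(8,26)=(8*31+26)%997=274 [pair 0] h(2,26)=(2*31+26)%997=88 [pair 1] h(9,9)=(9*31+9)%997=288 [pair 2] -> [274, 88, 288]
  Sibling for proof at L0: 2
L2: h(274,88)=(274*31+88)%997=606 [pair 0] h(288,288)=(288*31+288)%997=243 [pair 1] -> [606, 243]
  Sibling for proof at L1: 274
L3: h(606,243)=(606*31+243)%997=86 [pair 0] -> [86]
  Sibling for proof at L2: 243
Root: 86
Proof path (sibling hashes from leaf to root): [2, 274, 243]

Answer: 2 274 243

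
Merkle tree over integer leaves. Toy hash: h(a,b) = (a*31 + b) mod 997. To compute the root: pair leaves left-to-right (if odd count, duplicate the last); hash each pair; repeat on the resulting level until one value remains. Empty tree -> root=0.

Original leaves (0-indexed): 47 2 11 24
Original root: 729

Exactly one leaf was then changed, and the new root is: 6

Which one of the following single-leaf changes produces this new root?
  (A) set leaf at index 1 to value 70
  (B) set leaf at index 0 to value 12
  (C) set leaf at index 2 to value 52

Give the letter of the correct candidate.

Answer: C

Derivation:
Original leaves: [47, 2, 11, 24]
Target new root: 6
Try each candidate change and compute the resulting root:
Candidate A: set leaf[1] = 70 -> leaves = [47, 70, 11, 24]
  L0: [47, 70, 11, 24]
  L1: h(47,70)=(47*31+70)%997=530 h(11,24)=(11*31+24)%997=365 -> [530, 365]
  L2: h(530,365)=(530*31+365)%997=843 -> [843]
  root = 843 != target 6
Candidate B: set leaf[0] = 12 -> leaves = [12, 2, 11, 24]
  L0: [12, 2, 11, 24]
  L1: h(12,2)=(12*31+2)%997=374 h(11,24)=(11*31+24)%997=365 -> [374, 365]
  L2: h(374,365)=(374*31+365)%997=992 -> [992]
  root = 992 != target 6
Candidate C: set leaf[2] = 52 -> leaves = [47, 2, 52, 24]
  L0: [47, 2, 52, 24]
  L1: h(47,2)=(47*31+2)%997=462 h(52,24)=(52*31+24)%997=639 -> [462, 639]
  L2: h(462,639)=(462*31+639)%997=6 -> [6]
  root = 6 == target 6  ** MATCH **
Candidate C produces the target root.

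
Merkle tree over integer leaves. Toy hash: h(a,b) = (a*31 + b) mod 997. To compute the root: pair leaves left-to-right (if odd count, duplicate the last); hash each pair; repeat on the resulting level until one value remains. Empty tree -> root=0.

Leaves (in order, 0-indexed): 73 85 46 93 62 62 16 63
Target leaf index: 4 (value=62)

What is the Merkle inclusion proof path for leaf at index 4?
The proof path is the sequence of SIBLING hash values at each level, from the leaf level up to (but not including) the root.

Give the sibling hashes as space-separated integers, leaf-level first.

Answer: 62 559 529

Derivation:
L0 (leaves): [73, 85, 46, 93, 62, 62, 16, 63], target index=4
L1: h(73,85)=(73*31+85)%997=354 [pair 0] h(46,93)=(46*31+93)%997=522 [pair 1] h(62,62)=(62*31+62)%997=987 [pair 2] h(16,63)=(16*31+63)%997=559 [pair 3] -> [354, 522, 987, 559]
  Sibling for proof at L0: 62
L2: h(354,522)=(354*31+522)%997=529 [pair 0] h(987,559)=(987*31+559)%997=249 [pair 1] -> [529, 249]
  Sibling for proof at L1: 559
L3: h(529,249)=(529*31+249)%997=696 [pair 0] -> [696]
  Sibling for proof at L2: 529
Root: 696
Proof path (sibling hashes from leaf to root): [62, 559, 529]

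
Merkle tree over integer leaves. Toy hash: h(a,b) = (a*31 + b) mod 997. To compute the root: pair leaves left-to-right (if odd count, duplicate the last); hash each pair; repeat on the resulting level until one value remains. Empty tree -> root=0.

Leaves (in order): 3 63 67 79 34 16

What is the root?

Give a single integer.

Answer: 745

Derivation:
L0: [3, 63, 67, 79, 34, 16]
L1: h(3,63)=(3*31+63)%997=156 h(67,79)=(67*31+79)%997=162 h(34,16)=(34*31+16)%997=73 -> [156, 162, 73]
L2: h(156,162)=(156*31+162)%997=13 h(73,73)=(73*31+73)%997=342 -> [13, 342]
L3: h(13,342)=(13*31+342)%997=745 -> [745]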